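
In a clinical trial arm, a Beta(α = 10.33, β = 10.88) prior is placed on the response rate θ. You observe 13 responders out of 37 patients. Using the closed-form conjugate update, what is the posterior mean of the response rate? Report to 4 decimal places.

The Beta prior is conjugate to a Binomial/Bernoulli likelihood; the update adds successes to α and failures to β.
Posterior: Beta(α+k, β+n−k) = Beta(10.33+13, 10.88+24) = Beta(23.33, 34.88).
Posterior mean = α/(α+β) = 23.33/58.21 = 0.4008.

0.4008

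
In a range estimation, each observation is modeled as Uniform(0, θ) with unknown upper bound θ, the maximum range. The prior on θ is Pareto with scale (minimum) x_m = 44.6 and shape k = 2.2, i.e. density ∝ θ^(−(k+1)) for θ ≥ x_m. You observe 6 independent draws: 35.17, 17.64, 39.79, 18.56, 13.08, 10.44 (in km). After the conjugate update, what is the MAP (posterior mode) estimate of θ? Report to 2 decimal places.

A Pareto(scale x_m, shape k) prior on the upper bound θ of Uniform(0, θ) is conjugate: posterior is Pareto(max(x_m, max xᵢ), k + n).
Sample maximum = 39.79; prior scale x_m = 44.6 → posterior scale = max = 44.60.
Posterior shape = 2.2 + 6 = 8.2.
The Pareto density is decreasing on [x_m, ∞), so the mode is x_m = 44.60.

44.60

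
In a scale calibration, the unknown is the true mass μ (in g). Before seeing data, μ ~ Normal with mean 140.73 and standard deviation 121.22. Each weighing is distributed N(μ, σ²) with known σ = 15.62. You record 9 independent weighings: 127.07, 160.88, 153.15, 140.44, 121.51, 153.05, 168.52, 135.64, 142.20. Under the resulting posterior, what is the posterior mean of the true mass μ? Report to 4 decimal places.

144.7104

For Normal data with known variance σ², a Normal(μ₀, σ₀²) prior on μ is conjugate. Posterior precision = 1/σ₀² + n/σ²; posterior mean is the precision-weighted average of μ₀ and x̄.
Σxᵢ = 127.07 + 160.88 + 153.15 + 140.44 + 121.51 + 153.05 + 168.52 + 135.64 + 142.20 = 1302.46, so n·x̄ = 1302.46.
σ₀² = 121.22² = 14694.2884, σ² = 15.62² = 243.9844; σ² + n·σ₀² = 243.9844 + 9·14694.2884 = 132492.58.
Posterior mean = (μ₀/σ₀² + n·x̄/σ²)/(1/σ₀² + n/σ²) = (σ²·μ₀ + σ₀²·n·x̄)/(σ² + n·σ₀²) = (243.9844·140.73 + 14694.2884·1302.46)/132492.58 = 19173058.794076/132492.58 = 144.7104.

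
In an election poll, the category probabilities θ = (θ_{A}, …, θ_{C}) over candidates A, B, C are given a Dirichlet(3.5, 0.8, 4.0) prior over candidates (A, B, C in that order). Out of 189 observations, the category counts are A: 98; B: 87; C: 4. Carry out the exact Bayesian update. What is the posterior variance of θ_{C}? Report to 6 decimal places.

0.000196

The Dirichlet prior is conjugate to the Multinomial likelihood: each posterior αⱼ = prior αⱼ + observed count nⱼ.
Posterior concentration: (101.5, 87.8, 8.0), total = 197.3.
Var[θ_j] = α_j(Σα−α_j)/((Σα)²(Σα+1)) = 8.0·189.3/(197.3²·198.3) = 0.000196.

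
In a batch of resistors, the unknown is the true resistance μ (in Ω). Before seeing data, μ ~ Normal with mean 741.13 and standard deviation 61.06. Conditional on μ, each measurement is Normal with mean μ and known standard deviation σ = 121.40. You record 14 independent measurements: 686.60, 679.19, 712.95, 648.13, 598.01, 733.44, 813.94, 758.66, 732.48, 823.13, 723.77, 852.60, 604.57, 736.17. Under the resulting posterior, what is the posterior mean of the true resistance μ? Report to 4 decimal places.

725.9693

For Normal data with known variance σ², a Normal(μ₀, σ₀²) prior on μ is conjugate. Posterior precision = 1/σ₀² + n/σ²; posterior mean is the precision-weighted average of μ₀ and x̄.
Σxᵢ = 686.60 + 679.19 + 712.95 + 648.13 + 598.01 + 733.44 + 813.94 + 758.66 + 732.48 + 823.13 + 723.77 + 852.60 + 604.57 + 736.17 = 10103.64, so n·x̄ = 10103.64.
σ₀² = 61.06² = 3728.3236, σ² = 121.40² = 14737.96; σ² + n·σ₀² = 14737.96 + 14·3728.3236 = 66934.4904.
Posterior mean = (μ₀/σ₀² + n·x̄/σ²)/(1/σ₀² + n/σ²) = (σ²·μ₀ + σ₀²·n·x̄)/(σ² + n·σ₀²) = (14737.96·741.13 + 3728.3236·10103.64)/66934.4904 = 48592383.752704/66934.4904 = 725.9693.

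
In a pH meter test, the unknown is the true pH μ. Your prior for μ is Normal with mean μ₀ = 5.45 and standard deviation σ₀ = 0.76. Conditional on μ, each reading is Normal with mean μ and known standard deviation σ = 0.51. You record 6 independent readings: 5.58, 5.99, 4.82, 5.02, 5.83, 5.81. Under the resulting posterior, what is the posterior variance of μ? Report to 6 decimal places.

For Normal data with known variance σ², a Normal(μ₀, σ₀²) prior on μ is conjugate. Posterior precision = 1/σ₀² + n/σ²; posterior mean is the precision-weighted average of μ₀ and x̄.
σ₀² = 0.76² = 0.5776, σ² = 0.51² = 0.2601; σ² + n·σ₀² = 0.2601 + 6·0.5776 = 3.7257.
Posterior precision = 1/σ₀² + n/σ² = 1/0.5776 + 6/0.2601 = (σ² + n·σ₀²)/(σ₀²σ²) = 3.7257/(0.5776·0.2601); posterior variance σₙ² = σ₀²σ²/(σ² + n·σ₀²) = 0.5776·0.2601/3.7257 = 0.040324.

0.040324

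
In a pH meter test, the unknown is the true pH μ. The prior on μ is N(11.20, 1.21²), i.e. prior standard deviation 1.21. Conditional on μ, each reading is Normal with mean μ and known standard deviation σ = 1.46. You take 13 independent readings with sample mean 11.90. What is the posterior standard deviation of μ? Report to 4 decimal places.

For Normal data with known variance σ², a Normal(μ₀, σ₀²) prior on μ is conjugate. Posterior precision = 1/σ₀² + n/σ²; posterior mean is the precision-weighted average of μ₀ and x̄.
σ₀² = 1.21² = 1.4641, σ² = 1.46² = 2.1316; σ² + n·σ₀² = 2.1316 + 13·1.4641 = 21.1649.
Posterior precision = 1/σ₀² + n/σ² = 1/1.4641 + 13/2.1316 = (σ² + n·σ₀²)/(σ₀²σ²) = 21.1649/(1.4641·2.1316); posterior variance σₙ² = σ₀²σ²/(σ² + n·σ₀²) = 1.4641·2.1316/21.1649 = 0.147455.
Posterior SD = √σₙ² = √(1.4641·2.1316/21.1649) = 0.3840.

0.3840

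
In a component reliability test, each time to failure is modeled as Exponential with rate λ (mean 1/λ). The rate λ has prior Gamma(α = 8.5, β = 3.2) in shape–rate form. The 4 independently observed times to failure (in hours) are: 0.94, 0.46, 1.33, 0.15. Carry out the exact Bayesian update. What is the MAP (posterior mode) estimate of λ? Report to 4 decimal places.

With a Gamma(shape α, rate β) prior on the exponential rate λ, the posterior after n observations with total T = Σxᵢ is Gamma(α+n, β+T).
Sum of observations T = 2.88 hours; n = 4.
Posterior: Gamma(8.5+4, 3.2+2.88) = Gamma(12.5, 6.08).
Mode = (α−1)/β = 1.8914.

1.8914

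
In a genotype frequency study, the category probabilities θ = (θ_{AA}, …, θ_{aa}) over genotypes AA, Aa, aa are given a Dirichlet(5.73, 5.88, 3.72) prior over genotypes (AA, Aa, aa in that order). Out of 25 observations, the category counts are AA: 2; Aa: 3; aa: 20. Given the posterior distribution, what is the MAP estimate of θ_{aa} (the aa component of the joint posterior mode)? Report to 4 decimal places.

The Dirichlet prior is conjugate to the Multinomial likelihood: each posterior αⱼ = prior αⱼ + observed count nⱼ.
Posterior concentration: (7.73, 8.88, 23.72), total = 40.33.
Joint mode component: (α_{aa}−1)/(Σα−K) = 22.72/37.33 = 0.6086.

0.6086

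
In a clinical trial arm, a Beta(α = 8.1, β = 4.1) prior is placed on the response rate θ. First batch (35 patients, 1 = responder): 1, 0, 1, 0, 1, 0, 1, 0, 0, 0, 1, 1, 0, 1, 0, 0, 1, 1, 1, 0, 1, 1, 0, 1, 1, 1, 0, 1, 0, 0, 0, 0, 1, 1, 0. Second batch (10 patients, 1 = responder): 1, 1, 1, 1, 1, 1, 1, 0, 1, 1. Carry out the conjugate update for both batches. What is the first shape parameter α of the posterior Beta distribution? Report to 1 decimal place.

The Beta prior is conjugate to a Binomial/Bernoulli likelihood; the update adds successes to α and failures to β.
After batch 1: Beta(8.1+18, 4.1+17) = Beta(26.1, 21.1).
After batch 2: Beta(26.1+9, 21.1+1) = Beta(35.1, 22.1).
Posterior α = 35.1.

35.1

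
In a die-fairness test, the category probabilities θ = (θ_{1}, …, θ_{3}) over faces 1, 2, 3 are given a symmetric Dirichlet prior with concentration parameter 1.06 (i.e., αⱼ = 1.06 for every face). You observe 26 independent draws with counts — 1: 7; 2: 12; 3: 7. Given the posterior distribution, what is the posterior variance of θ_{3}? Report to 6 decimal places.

The Dirichlet prior is conjugate to the Multinomial likelihood: each posterior αⱼ = prior αⱼ + observed count nⱼ.
Posterior concentration: (8.06, 13.06, 8.06), total = 29.18.
Var[θ_j] = α_j(Σα−α_j)/((Σα)²(Σα+1)) = 8.06·21.12/(29.18²·30.18) = 0.006624.

0.006624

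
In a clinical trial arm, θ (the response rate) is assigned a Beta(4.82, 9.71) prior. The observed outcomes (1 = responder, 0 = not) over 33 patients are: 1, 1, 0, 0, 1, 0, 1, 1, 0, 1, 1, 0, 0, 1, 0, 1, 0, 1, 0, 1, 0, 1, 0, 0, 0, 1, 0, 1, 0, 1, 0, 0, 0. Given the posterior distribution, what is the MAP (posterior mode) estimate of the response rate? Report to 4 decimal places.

The Beta prior is conjugate to a Binomial/Bernoulli likelihood; the update adds successes to α and failures to β.
Posterior: Beta(α+k, β+n−k) = Beta(4.82+15, 9.71+18) = Beta(19.82, 27.71).
Mode of Beta(a,b) for a,b>1 is (a−1)/(a+b−2) = 18.82/45.53 = 0.4134.

0.4134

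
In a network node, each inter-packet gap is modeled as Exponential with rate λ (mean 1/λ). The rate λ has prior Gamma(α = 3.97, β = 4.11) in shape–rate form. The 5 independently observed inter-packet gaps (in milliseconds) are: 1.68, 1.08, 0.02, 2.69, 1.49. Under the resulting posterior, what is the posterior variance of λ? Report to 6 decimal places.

With a Gamma(shape α, rate β) prior on the exponential rate λ, the posterior after n observations with total T = Σxᵢ is Gamma(α+n, β+T).
Sum of observations T = 6.96 milliseconds; n = 5.
Posterior: Gamma(3.97+5, 4.11+6.96) = Gamma(8.97, 11.07).
Var = α/β² = 0.073198.

0.073198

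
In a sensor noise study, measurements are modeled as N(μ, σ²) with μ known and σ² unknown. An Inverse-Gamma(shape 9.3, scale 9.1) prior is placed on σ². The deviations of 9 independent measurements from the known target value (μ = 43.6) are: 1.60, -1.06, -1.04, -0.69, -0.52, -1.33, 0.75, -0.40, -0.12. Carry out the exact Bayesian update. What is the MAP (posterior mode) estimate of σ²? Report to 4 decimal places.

0.8857

With known mean μ and an Inverse-Gamma(α, β) prior on σ², the Normal likelihood is conjugate: posterior is Inv-Gamma(α + n/2, β + Σ(xᵢ−μ)²/2).
Σ(xᵢ−μ)² = (1.60)² + (-1.06)² + (-1.04)² + (-0.69)² + (-0.52)² + (-1.33)² + (0.75)² + (-0.40)² + (-0.12)² = 8.0175.
Posterior: Inv-Gamma(9.3 + 9/2, 9.1 + 8.0175/2) = Inv-Gamma(13.80, 13.10875).
Mode = β/(α+1) = 13.10875/14.80 = 0.8857.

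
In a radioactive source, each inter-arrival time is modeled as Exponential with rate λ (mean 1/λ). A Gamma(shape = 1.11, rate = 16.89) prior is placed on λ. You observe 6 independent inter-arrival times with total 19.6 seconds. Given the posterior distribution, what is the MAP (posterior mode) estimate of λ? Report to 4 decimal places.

With a Gamma(shape α, rate β) prior on the exponential rate λ, the posterior after n observations with total T = Σxᵢ is Gamma(α+n, β+T).
Posterior: Gamma(1.11+6, 16.89+19.6) = Gamma(7.11, 36.49).
Mode = (α−1)/β = 0.1674.

0.1674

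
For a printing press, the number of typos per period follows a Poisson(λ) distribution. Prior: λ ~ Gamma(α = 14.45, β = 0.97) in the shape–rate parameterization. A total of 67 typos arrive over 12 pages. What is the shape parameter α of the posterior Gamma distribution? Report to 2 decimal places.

With a Gamma(shape α, rate β) prior, the Poisson likelihood is conjugate: the posterior is Gamma(α + ΣXᵢ, β + n).
Posterior: Gamma(α+S, β+n) = Gamma(14.45+67, 0.97+12) = Gamma(81.45, 12.97).
Posterior α = 81.45.

81.45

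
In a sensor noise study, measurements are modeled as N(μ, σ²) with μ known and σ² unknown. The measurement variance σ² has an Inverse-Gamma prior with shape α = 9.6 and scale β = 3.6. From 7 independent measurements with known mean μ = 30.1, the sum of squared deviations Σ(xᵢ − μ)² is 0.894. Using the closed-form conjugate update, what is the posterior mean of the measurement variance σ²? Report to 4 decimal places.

With known mean μ and an Inverse-Gamma(α, β) prior on σ², the Normal likelihood is conjugate: posterior is Inv-Gamma(α + n/2, β + Σ(xᵢ−μ)²/2).
Posterior: Inv-Gamma(9.6 + 7/2, 3.6 + 0.894/2) = Inv-Gamma(13.10, 4.0470).
E[σ²|data] = β/(α−1) = 4.0470/12.10 = 0.3345.

0.3345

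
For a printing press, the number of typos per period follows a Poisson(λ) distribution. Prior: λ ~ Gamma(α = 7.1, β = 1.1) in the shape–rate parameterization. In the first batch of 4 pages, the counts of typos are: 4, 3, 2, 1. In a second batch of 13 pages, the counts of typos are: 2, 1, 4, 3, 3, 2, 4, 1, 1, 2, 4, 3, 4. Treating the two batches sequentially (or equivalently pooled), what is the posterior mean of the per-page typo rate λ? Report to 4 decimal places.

2.8232

With a Gamma(shape α, rate β) prior, the Poisson likelihood is conjugate: the posterior is Gamma(α + ΣXᵢ, β + n).
Batch 1: sum of counts S = 10 over n = 4 pages.
After batch 1: Gamma(α+S, β+n) = Gamma(7.1+10, 1.1+4) = Gamma(17.1, 5.1).
Batch 2: sum of counts S = 34 over n = 13 pages.
After batch 2: Gamma(α+S, β+n) = Gamma(17.1+34, 5.1+13) = Gamma(51.1, 18.1).
Posterior mean = α/β = 51.1/18.1 = 2.8232.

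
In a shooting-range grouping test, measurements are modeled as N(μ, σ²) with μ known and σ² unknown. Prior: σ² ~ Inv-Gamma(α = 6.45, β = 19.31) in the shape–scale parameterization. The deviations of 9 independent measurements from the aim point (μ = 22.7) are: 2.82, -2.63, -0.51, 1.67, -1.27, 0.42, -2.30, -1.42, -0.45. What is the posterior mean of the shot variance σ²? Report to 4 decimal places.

With known mean μ and an Inverse-Gamma(α, β) prior on σ², the Normal likelihood is conjugate: posterior is Inv-Gamma(α + n/2, β + Σ(xᵢ−μ)²/2).
Σ(xᵢ−μ)² = (2.82)² + (-2.63)² + (-0.51)² + (1.67)² + (-1.27)² + (0.42)² + (-2.30)² + (-1.42)² + (-0.45)² = 27.2165.
Posterior: Inv-Gamma(6.45 + 9/2, 19.31 + 27.2165/2) = Inv-Gamma(10.95, 32.91825).
E[σ²|data] = β/(α−1) = 32.91825/9.95 = 3.3084.

3.3084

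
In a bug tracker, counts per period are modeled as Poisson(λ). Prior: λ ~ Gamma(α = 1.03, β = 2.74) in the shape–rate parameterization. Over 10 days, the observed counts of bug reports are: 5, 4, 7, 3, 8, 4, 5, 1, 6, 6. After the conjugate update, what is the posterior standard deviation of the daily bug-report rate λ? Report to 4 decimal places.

With a Gamma(shape α, rate β) prior, the Poisson likelihood is conjugate: the posterior is Gamma(α + ΣXᵢ, β + n).
Sum of counts S = 49 over n = 10 days.
Posterior: Gamma(α+S, β+n) = Gamma(1.03+49, 2.74+10) = Gamma(50.03, 12.74).
SD = √α/β = √50.03/12.74 = 0.5552.

0.5552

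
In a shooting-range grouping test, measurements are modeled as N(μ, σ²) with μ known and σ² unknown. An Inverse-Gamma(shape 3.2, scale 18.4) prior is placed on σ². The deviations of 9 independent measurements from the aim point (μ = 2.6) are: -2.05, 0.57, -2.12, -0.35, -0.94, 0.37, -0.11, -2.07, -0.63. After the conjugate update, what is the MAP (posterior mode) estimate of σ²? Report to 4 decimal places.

2.9689

With known mean μ and an Inverse-Gamma(α, β) prior on σ², the Normal likelihood is conjugate: posterior is Inv-Gamma(α + n/2, β + Σ(xᵢ−μ)²/2).
Σ(xᵢ−μ)² = (-2.05)² + (0.57)² + (-2.12)² + (-0.35)² + (-0.94)² + (0.37)² + (-0.11)² + (-2.07)² + (-0.63)² = 14.8587.
Posterior: Inv-Gamma(3.2 + 9/2, 18.4 + 14.8587/2) = Inv-Gamma(7.70, 25.82935).
Mode = β/(α+1) = 25.82935/8.70 = 2.9689.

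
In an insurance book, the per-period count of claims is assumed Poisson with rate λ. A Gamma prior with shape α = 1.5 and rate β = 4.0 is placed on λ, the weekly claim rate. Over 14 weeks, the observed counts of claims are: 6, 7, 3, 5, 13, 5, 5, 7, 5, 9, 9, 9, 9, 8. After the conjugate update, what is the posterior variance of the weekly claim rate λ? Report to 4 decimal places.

0.3133

With a Gamma(shape α, rate β) prior, the Poisson likelihood is conjugate: the posterior is Gamma(α + ΣXᵢ, β + n).
Sum of counts S = 100 over n = 14 weeks.
Posterior: Gamma(α+S, β+n) = Gamma(1.5+100, 4.0+14) = Gamma(101.5, 18.0).
Var = α/β² = 101.5/18.0² = 0.3133.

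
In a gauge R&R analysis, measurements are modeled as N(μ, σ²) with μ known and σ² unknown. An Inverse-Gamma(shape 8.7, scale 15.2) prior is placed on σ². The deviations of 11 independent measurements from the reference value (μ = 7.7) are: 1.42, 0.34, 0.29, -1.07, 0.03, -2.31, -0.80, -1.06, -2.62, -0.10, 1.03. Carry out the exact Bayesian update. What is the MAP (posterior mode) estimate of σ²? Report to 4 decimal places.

With known mean μ and an Inverse-Gamma(α, β) prior on σ², the Normal likelihood is conjugate: posterior is Inv-Gamma(α + n/2, β + Σ(xᵢ−μ)²/2).
Σ(xᵢ−μ)² = (1.42)² + (0.34)² + (0.29)² + (-1.07)² + (0.03)² + (-2.31)² + (-0.80)² + (-1.06)² + (-2.62)² + (-0.10)² + (1.03)² = 18.3969.
Posterior: Inv-Gamma(8.7 + 11/2, 15.2 + 18.3969/2) = Inv-Gamma(14.20, 24.39845).
Mode = β/(α+1) = 24.39845/15.20 = 1.6052.

1.6052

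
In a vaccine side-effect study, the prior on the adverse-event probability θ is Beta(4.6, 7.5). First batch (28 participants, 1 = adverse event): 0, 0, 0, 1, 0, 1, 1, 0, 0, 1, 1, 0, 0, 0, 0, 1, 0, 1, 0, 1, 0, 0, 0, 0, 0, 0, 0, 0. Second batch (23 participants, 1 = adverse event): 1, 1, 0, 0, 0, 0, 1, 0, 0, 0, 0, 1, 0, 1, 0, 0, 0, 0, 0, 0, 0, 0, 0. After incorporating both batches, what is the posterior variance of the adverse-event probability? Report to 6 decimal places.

The Beta prior is conjugate to a Binomial/Bernoulli likelihood; the update adds successes to α and failures to β.
After batch 1: Beta(4.6+8, 7.5+20) = Beta(12.6, 27.5).
After batch 2: Beta(12.6+5, 27.5+18) = Beta(17.6, 45.5).
Var = αβ/((α+β)²(α+β+1)) = 17.6·45.5/(63.1²·64.1) = 0.003138.

0.003138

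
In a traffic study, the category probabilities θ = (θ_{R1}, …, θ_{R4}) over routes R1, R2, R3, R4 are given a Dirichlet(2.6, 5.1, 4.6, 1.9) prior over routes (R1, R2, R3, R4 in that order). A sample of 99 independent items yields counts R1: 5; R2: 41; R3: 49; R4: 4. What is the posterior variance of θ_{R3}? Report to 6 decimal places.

0.002183

The Dirichlet prior is conjugate to the Multinomial likelihood: each posterior αⱼ = prior αⱼ + observed count nⱼ.
Posterior concentration: (7.6, 46.1, 53.6, 5.9), total = 113.2.
Var[θ_j] = α_j(Σα−α_j)/((Σα)²(Σα+1)) = 53.6·59.6/(113.2²·114.2) = 0.002183.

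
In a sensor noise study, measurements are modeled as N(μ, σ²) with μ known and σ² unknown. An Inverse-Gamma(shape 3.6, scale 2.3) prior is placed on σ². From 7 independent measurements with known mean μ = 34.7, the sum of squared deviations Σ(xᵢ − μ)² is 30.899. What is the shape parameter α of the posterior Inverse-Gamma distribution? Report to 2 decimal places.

7.10

With known mean μ and an Inverse-Gamma(α, β) prior on σ², the Normal likelihood is conjugate: posterior is Inv-Gamma(α + n/2, β + Σ(xᵢ−μ)²/2).
Posterior: Inv-Gamma(3.6 + 7/2, 2.3 + 30.899/2) = Inv-Gamma(7.10, 17.7495).
Posterior α = 7.10.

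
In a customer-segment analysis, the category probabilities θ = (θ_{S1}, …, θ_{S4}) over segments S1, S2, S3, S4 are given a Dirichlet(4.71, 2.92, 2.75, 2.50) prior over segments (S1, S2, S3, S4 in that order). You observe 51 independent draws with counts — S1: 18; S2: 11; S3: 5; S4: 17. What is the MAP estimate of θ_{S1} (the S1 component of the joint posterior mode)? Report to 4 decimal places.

0.3626

The Dirichlet prior is conjugate to the Multinomial likelihood: each posterior αⱼ = prior αⱼ + observed count nⱼ.
Posterior concentration: (22.71, 13.92, 7.75, 19.50), total = 63.88.
Joint mode component: (α_{S1}−1)/(Σα−K) = 21.71/59.88 = 0.3626.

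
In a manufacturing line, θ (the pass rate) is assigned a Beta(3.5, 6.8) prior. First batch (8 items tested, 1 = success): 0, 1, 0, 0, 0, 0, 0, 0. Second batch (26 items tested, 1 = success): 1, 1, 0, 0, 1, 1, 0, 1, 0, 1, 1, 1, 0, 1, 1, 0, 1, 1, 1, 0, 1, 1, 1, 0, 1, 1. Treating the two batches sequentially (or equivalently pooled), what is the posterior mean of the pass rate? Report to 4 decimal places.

0.5079

The Beta prior is conjugate to a Binomial/Bernoulli likelihood; the update adds successes to α and failures to β.
After batch 1: Beta(3.5+1, 6.8+7) = Beta(4.5, 13.8).
After batch 2: Beta(4.5+18, 13.8+8) = Beta(22.5, 21.8).
Posterior mean = α/(α+β) = 22.5/44.3 = 0.5079.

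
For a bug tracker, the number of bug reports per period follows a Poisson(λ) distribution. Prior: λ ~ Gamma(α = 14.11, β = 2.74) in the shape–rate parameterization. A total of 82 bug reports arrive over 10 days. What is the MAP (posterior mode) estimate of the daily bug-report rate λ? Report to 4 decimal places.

With a Gamma(shape α, rate β) prior, the Poisson likelihood is conjugate: the posterior is Gamma(α + ΣXᵢ, β + n).
Posterior: Gamma(α+S, β+n) = Gamma(14.11+82, 2.74+10) = Gamma(96.11, 12.74).
Mode of Gamma(α,β) for α≥1 is (α−1)/β = 95.11/12.74 = 7.4655.

7.4655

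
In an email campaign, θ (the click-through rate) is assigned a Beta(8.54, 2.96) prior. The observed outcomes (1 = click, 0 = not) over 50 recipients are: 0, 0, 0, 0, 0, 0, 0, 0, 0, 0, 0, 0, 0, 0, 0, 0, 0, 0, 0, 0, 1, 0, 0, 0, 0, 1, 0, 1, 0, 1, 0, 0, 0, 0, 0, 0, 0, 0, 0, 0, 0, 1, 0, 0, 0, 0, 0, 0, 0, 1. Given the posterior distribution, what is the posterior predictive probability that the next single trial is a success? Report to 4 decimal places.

0.2364

The Beta prior is conjugate to a Binomial/Bernoulli likelihood; the update adds successes to α and failures to β.
Posterior: Beta(α+k, β+n−k) = Beta(8.54+6, 2.96+44) = Beta(14.54, 46.96).
For a single future Bernoulli trial, P(success | data) = α/(α+β) = 0.2364.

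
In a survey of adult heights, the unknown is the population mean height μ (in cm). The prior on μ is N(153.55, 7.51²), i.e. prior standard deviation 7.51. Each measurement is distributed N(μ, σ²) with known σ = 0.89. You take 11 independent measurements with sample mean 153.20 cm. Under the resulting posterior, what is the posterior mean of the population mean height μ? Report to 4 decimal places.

153.2004

For Normal data with known variance σ², a Normal(μ₀, σ₀²) prior on μ is conjugate. Posterior precision = 1/σ₀² + n/σ²; posterior mean is the precision-weighted average of μ₀ and x̄.
n·x̄ = 11·153.20 = 1685.2.
σ₀² = 7.51² = 56.4001, σ² = 0.89² = 0.7921; σ² + n·σ₀² = 0.7921 + 11·56.4001 = 621.1932.
Posterior mean = (μ₀/σ₀² + n·x̄/σ²)/(1/σ₀² + n/σ²) = (σ²·μ₀ + σ₀²·n·x̄)/(σ² + n·σ₀²) = (0.7921·153.55 + 56.4001·1685.2)/621.1932 = 95167.075475/621.1932 = 153.2004.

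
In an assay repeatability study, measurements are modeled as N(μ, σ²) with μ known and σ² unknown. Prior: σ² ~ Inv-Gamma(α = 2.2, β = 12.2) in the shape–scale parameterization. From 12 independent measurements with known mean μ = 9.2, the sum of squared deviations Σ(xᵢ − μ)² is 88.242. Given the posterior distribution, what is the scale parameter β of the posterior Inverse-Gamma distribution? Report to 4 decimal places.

With known mean μ and an Inverse-Gamma(α, β) prior on σ², the Normal likelihood is conjugate: posterior is Inv-Gamma(α + n/2, β + Σ(xᵢ−μ)²/2).
Posterior: Inv-Gamma(2.2 + 12/2, 12.2 + 88.242/2) = Inv-Gamma(8.20, 56.3210).
Posterior β = 56.3210.

56.3210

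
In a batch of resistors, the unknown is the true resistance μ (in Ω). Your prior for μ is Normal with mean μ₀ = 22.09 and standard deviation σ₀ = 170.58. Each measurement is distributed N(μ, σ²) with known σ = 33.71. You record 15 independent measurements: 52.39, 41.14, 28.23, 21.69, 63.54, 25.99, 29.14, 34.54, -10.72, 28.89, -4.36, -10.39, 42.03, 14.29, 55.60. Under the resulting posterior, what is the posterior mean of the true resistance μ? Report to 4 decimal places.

27.4527

For Normal data with known variance σ², a Normal(μ₀, σ₀²) prior on μ is conjugate. Posterior precision = 1/σ₀² + n/σ²; posterior mean is the precision-weighted average of μ₀ and x̄.
Σxᵢ = 52.39 + 41.14 + 28.23 + 21.69 + 63.54 + 25.99 + 29.14 + 34.54 + (-10.72) + 28.89 + (-4.36) + (-10.39) + 42.03 + 14.29 + 55.60 = 412, so n·x̄ = 412.
σ₀² = 170.58² = 29097.5364, σ² = 33.71² = 1136.3641; σ² + n·σ₀² = 1136.3641 + 15·29097.5364 = 437599.4101.
Posterior mean = (μ₀/σ₀² + n·x̄/σ²)/(1/σ₀² + n/σ²) = (σ²·μ₀ + σ₀²·n·x̄)/(σ² + n·σ₀²) = (1136.3641·22.09 + 29097.5364·412)/437599.4101 = 12013287.279769/437599.4101 = 27.4527.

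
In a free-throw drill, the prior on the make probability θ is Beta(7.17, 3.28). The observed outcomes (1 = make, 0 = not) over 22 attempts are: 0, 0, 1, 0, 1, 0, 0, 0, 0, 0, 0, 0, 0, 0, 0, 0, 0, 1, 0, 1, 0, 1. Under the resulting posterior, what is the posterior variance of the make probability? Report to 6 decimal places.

0.007007

The Beta prior is conjugate to a Binomial/Bernoulli likelihood; the update adds successes to α and failures to β.
Posterior: Beta(α+k, β+n−k) = Beta(7.17+5, 3.28+17) = Beta(12.17, 20.28).
Var = αβ/((α+β)²(α+β+1)) = 12.17·20.28/(32.45²·33.45) = 0.007007.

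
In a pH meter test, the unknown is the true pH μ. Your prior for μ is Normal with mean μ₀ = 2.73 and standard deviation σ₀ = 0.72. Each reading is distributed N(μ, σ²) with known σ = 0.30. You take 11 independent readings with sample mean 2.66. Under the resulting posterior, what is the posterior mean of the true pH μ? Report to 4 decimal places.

2.6611

For Normal data with known variance σ², a Normal(μ₀, σ₀²) prior on μ is conjugate. Posterior precision = 1/σ₀² + n/σ²; posterior mean is the precision-weighted average of μ₀ and x̄.
n·x̄ = 11·2.66 = 29.26.
σ₀² = 0.72² = 0.5184, σ² = 0.30² = 0.09; σ² + n·σ₀² = 0.09 + 11·0.5184 = 5.7924.
Posterior mean = (μ₀/σ₀² + n·x̄/σ²)/(1/σ₀² + n/σ²) = (σ²·μ₀ + σ₀²·n·x̄)/(σ² + n·σ₀²) = (0.09·2.73 + 0.5184·29.26)/5.7924 = 15.414084/5.7924 = 2.6611.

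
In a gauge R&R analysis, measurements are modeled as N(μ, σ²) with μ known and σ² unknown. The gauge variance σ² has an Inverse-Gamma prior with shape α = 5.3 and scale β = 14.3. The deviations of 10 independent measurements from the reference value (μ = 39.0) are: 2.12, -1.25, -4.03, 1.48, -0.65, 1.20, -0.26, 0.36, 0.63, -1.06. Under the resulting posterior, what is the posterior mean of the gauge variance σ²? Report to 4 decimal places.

With known mean μ and an Inverse-Gamma(α, β) prior on σ², the Normal likelihood is conjugate: posterior is Inv-Gamma(α + n/2, β + Σ(xᵢ−μ)²/2).
Σ(xᵢ−μ)² = (2.12)² + (-1.25)² + (-4.03)² + (1.48)² + (-0.65)² + (1.20)² + (-0.26)² + (0.36)² + (0.63)² + (-1.06)² = 28.0684.
Posterior: Inv-Gamma(5.3 + 10/2, 14.3 + 28.0684/2) = Inv-Gamma(10.30, 28.33420).
E[σ²|data] = β/(α−1) = 28.33420/9.30 = 3.0467.

3.0467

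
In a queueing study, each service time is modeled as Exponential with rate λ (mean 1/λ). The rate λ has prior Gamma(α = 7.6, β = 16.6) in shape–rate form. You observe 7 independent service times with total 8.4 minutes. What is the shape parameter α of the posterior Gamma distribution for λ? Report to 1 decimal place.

With a Gamma(shape α, rate β) prior on the exponential rate λ, the posterior after n observations with total T = Σxᵢ is Gamma(α+n, β+T).
Posterior: Gamma(7.6+7, 16.6+8.4) = Gamma(14.6, 25.0).
Posterior α = 14.6.

14.6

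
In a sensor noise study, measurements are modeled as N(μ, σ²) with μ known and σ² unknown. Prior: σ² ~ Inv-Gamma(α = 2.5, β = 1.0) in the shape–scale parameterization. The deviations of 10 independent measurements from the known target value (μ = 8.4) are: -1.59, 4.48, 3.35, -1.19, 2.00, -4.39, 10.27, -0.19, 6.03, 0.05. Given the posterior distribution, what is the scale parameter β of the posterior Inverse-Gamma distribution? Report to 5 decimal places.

With known mean μ and an Inverse-Gamma(α, β) prior on σ², the Normal likelihood is conjugate: posterior is Inv-Gamma(α + n/2, β + Σ(xᵢ−μ)²/2).
Σ(xᵢ−μ)² = (-1.59)² + (4.48)² + (3.35)² + (-1.19)² + (2.00)² + (-4.39)² + (10.27)² + (-0.19)² + (6.03)² + (0.05)² = 200.3816.
Posterior: Inv-Gamma(2.5 + 10/2, 1.0 + 200.3816/2) = Inv-Gamma(7.50, 101.19080).
Posterior β = 101.19080.

101.19080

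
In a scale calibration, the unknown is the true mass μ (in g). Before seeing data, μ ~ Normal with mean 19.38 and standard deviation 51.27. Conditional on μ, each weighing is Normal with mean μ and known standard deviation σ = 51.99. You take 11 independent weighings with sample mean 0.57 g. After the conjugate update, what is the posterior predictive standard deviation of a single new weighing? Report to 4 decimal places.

54.1080

For Normal data with known variance σ², a Normal(μ₀, σ₀²) prior on μ is conjugate. Posterior precision = 1/σ₀² + n/σ²; posterior mean is the precision-weighted average of μ₀ and x̄.
σ₀² = 51.27² = 2628.6129, σ² = 51.99² = 2702.9601; σ² + n·σ₀² = 2702.9601 + 11·2628.6129 = 31617.702.
Posterior precision = 1/σ₀² + n/σ² = 1/2628.6129 + 11/2702.9601 = (σ² + n·σ₀²)/(σ₀²σ²) = 31617.702/(2628.6129·2702.9601); posterior variance σₙ² = σ₀²σ²/(σ² + n·σ₀²) = 2628.6129·2702.9601/31617.702 = 224.717020.
Predictive variance for one new observation = σₙ² + σ² = 2628.6129·2702.9601/31617.702 + 2702.9601 = σ²·(σ₀² + 31617.702)/31617.702 = 2702.9601·34246.3149/31617.702 = 2927.677120; SD = √(2702.9601·34246.3149/31617.702) = 54.1080.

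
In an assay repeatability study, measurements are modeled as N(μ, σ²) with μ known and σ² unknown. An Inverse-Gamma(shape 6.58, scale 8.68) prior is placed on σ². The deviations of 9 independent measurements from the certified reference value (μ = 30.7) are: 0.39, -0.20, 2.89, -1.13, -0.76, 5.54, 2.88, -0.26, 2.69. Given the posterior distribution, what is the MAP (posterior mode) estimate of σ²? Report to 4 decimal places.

With known mean μ and an Inverse-Gamma(α, β) prior on σ², the Normal likelihood is conjugate: posterior is Inv-Gamma(α + n/2, β + Σ(xᵢ−μ)²/2).
Σ(xᵢ−μ)² = (0.39)² + (-0.20)² + (2.89)² + (-1.13)² + (-0.76)² + (5.54)² + (2.88)² + (-0.26)² + (2.69)² = 56.6884.
Posterior: Inv-Gamma(6.58 + 9/2, 8.68 + 56.6884/2) = Inv-Gamma(11.08, 37.02420).
Mode = β/(α+1) = 37.02420/12.08 = 3.0649.

3.0649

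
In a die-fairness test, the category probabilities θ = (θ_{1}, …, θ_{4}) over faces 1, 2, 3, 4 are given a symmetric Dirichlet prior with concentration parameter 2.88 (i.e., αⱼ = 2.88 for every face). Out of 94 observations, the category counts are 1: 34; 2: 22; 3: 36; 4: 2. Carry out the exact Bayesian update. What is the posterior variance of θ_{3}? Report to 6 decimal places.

The Dirichlet prior is conjugate to the Multinomial likelihood: each posterior αⱼ = prior αⱼ + observed count nⱼ.
Posterior concentration: (36.88, 24.88, 38.88, 4.88), total = 105.52.
Var[θ_j] = α_j(Σα−α_j)/((Σα)²(Σα+1)) = 38.88·66.64/(105.52²·106.52) = 0.002185.

0.002185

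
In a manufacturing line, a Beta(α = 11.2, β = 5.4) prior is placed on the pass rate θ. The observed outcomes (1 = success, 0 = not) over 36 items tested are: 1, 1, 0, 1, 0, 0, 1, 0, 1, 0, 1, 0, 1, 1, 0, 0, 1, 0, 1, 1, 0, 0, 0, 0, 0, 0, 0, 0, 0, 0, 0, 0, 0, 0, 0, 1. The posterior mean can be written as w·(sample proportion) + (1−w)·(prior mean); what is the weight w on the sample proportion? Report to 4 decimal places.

The Beta prior is conjugate to a Binomial/Bernoulli likelihood; the update adds successes to α and failures to β.
Posterior mean = (α₀+k)/(α₀+β₀+n) = [n/(α₀+β₀+n)]·(k/n) + [(α₀+β₀)/(α₀+β₀+n)]·α₀/(α₀+β₀), so only n and the prior enter the weight.
The weight on the data is w = n/(α₀+β₀+n) = 36/(11.2+5.4+36) = 36/52.6 = 0.6844.

0.6844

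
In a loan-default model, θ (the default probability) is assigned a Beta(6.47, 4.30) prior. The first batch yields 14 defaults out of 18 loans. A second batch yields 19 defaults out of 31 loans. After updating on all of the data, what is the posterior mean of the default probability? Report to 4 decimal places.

The Beta prior is conjugate to a Binomial/Bernoulli likelihood; the update adds successes to α and failures to β.
After batch 1: Beta(6.47+14, 4.30+4) = Beta(20.47, 8.30).
After batch 2: Beta(20.47+19, 8.30+12) = Beta(39.47, 20.30).
Posterior mean = α/(α+β) = 39.47/59.77 = 0.6604.

0.6604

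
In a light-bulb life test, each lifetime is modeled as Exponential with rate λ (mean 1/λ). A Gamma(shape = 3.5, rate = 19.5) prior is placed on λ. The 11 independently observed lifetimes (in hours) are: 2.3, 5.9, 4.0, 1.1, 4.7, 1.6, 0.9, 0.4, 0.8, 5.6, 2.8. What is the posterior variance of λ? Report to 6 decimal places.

0.005894

With a Gamma(shape α, rate β) prior on the exponential rate λ, the posterior after n observations with total T = Σxᵢ is Gamma(α+n, β+T).
Sum of observations T = 30.1 hours; n = 11.
Posterior: Gamma(3.5+11, 19.5+30.1) = Gamma(14.5, 49.6).
Var = α/β² = 0.005894.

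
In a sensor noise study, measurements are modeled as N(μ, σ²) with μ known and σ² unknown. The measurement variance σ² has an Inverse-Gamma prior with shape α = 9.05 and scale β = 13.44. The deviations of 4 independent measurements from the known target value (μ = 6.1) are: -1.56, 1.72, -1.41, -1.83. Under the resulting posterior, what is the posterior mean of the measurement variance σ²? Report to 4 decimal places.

With known mean μ and an Inverse-Gamma(α, β) prior on σ², the Normal likelihood is conjugate: posterior is Inv-Gamma(α + n/2, β + Σ(xᵢ−μ)²/2).
Σ(xᵢ−μ)² = (-1.56)² + (1.72)² + (-1.41)² + (-1.83)² = 10.7290.
Posterior: Inv-Gamma(9.05 + 4/2, 13.44 + 10.7290/2) = Inv-Gamma(11.05, 18.80450).
E[σ²|data] = β/(α−1) = 18.80450/10.05 = 1.8711.

1.8711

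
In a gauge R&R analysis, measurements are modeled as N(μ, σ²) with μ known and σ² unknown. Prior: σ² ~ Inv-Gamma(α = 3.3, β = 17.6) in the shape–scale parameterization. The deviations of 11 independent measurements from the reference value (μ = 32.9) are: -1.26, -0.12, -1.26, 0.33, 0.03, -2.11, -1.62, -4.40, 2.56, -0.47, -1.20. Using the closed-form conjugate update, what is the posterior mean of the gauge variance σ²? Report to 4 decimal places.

4.6891

With known mean μ and an Inverse-Gamma(α, β) prior on σ², the Normal likelihood is conjugate: posterior is Inv-Gamma(α + n/2, β + Σ(xᵢ−μ)²/2).
Σ(xᵢ−μ)² = (-1.26)² + (-0.12)² + (-1.26)² + (0.33)² + (0.03)² + (-2.11)² + (-1.62)² + (-4.40)² + (2.56)² + (-0.47)² + (-1.20)² = 37.9504.
Posterior: Inv-Gamma(3.3 + 11/2, 17.6 + 37.9504/2) = Inv-Gamma(8.80, 36.57520).
E[σ²|data] = β/(α−1) = 36.57520/7.80 = 4.6891.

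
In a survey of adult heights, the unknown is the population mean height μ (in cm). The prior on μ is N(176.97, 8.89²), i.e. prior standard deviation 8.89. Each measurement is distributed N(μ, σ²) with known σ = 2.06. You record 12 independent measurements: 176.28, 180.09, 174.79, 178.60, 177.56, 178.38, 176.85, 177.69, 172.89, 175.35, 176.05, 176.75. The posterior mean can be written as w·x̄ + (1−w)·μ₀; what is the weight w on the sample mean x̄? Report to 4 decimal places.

For Normal data with known variance σ², a Normal(μ₀, σ₀²) prior on μ is conjugate. Posterior precision = 1/σ₀² + n/σ²; posterior mean is the precision-weighted average of μ₀ and x̄.
σ₀² = 8.89² = 79.0321, σ² = 2.06² = 4.2436. Prior precision 1/σ₀² = 1/79.0321; data precision n/σ² = 12/4.2436.
w = (n/σ²)/(1/σ₀² + n/σ²) = n·σ₀²/(σ² + n·σ₀²) = 12·79.0321/(4.2436 + 12·79.0321) = 948.3852/952.6288 = 0.9955.

0.9955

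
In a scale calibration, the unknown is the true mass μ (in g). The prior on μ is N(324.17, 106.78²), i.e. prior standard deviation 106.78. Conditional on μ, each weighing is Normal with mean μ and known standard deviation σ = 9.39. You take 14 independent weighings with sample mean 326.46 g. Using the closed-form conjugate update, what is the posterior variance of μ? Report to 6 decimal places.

6.294530

For Normal data with known variance σ², a Normal(μ₀, σ₀²) prior on μ is conjugate. Posterior precision = 1/σ₀² + n/σ²; posterior mean is the precision-weighted average of μ₀ and x̄.
σ₀² = 106.78² = 11401.9684, σ² = 9.39² = 88.1721; σ² + n·σ₀² = 88.1721 + 14·11401.9684 = 159715.7297.
Posterior precision = 1/σ₀² + n/σ² = 1/11401.9684 + 14/88.1721 = (σ² + n·σ₀²)/(σ₀²σ²) = 159715.7297/(11401.9684·88.1721); posterior variance σₙ² = σ₀²σ²/(σ² + n·σ₀²) = 11401.9684·88.1721/159715.7297 = 6.294530.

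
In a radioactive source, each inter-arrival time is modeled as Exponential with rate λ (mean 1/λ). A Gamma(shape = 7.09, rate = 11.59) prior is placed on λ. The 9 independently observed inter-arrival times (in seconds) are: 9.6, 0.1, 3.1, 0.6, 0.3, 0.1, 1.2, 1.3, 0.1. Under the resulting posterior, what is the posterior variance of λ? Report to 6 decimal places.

0.020538

With a Gamma(shape α, rate β) prior on the exponential rate λ, the posterior after n observations with total T = Σxᵢ is Gamma(α+n, β+T).
Sum of observations T = 16.4 seconds; n = 9.
Posterior: Gamma(7.09+9, 11.59+16.4) = Gamma(16.09, 27.99).
Var = α/β² = 0.020538.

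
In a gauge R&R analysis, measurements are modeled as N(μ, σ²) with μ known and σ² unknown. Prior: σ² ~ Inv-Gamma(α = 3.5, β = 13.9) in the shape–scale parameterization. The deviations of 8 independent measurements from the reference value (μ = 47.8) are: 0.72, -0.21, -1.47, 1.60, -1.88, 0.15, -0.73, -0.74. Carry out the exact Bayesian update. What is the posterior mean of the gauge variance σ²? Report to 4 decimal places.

2.9016

With known mean μ and an Inverse-Gamma(α, β) prior on σ², the Normal likelihood is conjugate: posterior is Inv-Gamma(α + n/2, β + Σ(xᵢ−μ)²/2).
Σ(xᵢ−μ)² = (0.72)² + (-0.21)² + (-1.47)² + (1.60)² + (-1.88)² + (0.15)² + (-0.73)² + (-0.74)² = 9.9208.
Posterior: Inv-Gamma(3.5 + 8/2, 13.9 + 9.9208/2) = Inv-Gamma(7.50, 18.86040).
E[σ²|data] = β/(α−1) = 18.86040/6.50 = 2.9016.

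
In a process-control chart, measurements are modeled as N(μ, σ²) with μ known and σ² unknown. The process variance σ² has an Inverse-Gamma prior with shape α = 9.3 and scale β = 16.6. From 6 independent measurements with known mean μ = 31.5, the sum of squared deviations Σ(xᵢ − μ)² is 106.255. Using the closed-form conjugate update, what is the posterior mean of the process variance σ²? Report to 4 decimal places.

With known mean μ and an Inverse-Gamma(α, β) prior on σ², the Normal likelihood is conjugate: posterior is Inv-Gamma(α + n/2, β + Σ(xᵢ−μ)²/2).
Posterior: Inv-Gamma(9.3 + 6/2, 16.6 + 106.255/2) = Inv-Gamma(12.30, 69.7275).
E[σ²|data] = β/(α−1) = 69.7275/11.30 = 6.1706.

6.1706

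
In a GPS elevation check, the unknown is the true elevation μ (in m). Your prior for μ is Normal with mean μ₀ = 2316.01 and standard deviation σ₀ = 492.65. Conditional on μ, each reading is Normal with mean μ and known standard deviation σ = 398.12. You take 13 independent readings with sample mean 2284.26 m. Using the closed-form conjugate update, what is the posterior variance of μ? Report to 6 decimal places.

For Normal data with known variance σ², a Normal(μ₀, σ₀²) prior on μ is conjugate. Posterior precision = 1/σ₀² + n/σ²; posterior mean is the precision-weighted average of μ₀ and x̄.
σ₀² = 492.65² = 242704.0225, σ² = 398.12² = 158499.5344; σ² + n·σ₀² = 158499.5344 + 13·242704.0225 = 3313651.8269.
Posterior precision = 1/σ₀² + n/σ² = 1/242704.0225 + 13/158499.5344 = (σ² + n·σ₀²)/(σ₀²σ²) = 3313651.8269/(242704.0225·158499.5344); posterior variance σₙ² = σ₀²σ²/(σ² + n·σ₀²) = 242704.0225·158499.5344/3313651.8269 = 11609.087669.

11609.087669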